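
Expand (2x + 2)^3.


Expand (2x + 2)^3 by repeated multiplication:
  (2x + 2)^2 = 4x^2 + 8x + 4
= 8x^3 + 24x^2 + 24x + 8


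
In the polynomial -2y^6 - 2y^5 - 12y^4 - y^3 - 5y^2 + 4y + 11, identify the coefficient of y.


Read off the coefficient of y: 4


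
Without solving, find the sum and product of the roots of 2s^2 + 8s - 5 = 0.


For as^2+bs+c=0: sum = -b/a, product = c/a.
a=2, b=8, c=-5
Sum = -(8)/2 = -4
Product = (-5)/2 = -5/2


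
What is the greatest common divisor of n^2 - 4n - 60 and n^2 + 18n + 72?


Factor each:
  n^2 - 4n - 60 = (n + 6)(n - 10)
  n^2 + 18n + 72 = (n + 6)(n + 12)
Common monic factor: n + 6


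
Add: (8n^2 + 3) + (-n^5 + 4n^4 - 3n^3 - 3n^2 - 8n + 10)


Align terms by degree and add:
  8n^2 + 3
  -n^5 + 4n^4 - 3n^3 - 3n^2 - 8n + 10
= -n^5 + 4n^4 - 3n^3 + 5n^2 - 8n + 13


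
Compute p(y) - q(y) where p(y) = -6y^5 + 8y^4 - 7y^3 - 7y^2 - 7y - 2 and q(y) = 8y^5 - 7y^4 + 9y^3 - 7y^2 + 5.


Distribute the minus sign:
  (-6y^5 + 8y^4 - 7y^3 - 7y^2 - 7y - 2)
- (8y^5 - 7y^4 + 9y^3 - 7y^2 + 5)
Negate second polynomial: -8y^5 + 7y^4 - 9y^3 + 7y^2 - 5
Add: -14y^5 + 15y^4 - 16y^3 - 7y - 7


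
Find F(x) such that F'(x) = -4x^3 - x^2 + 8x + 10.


Reverse power rule on each term:
  ∫ -4x^3 dx = -x^4
  ∫ -x^2 dx = -(1/3)x^3
  ∫ 8x dx = 4x^2
  ∫ 10 dx = 10x
F(x) = -x^4 - (1/3)x^3 + 4x^2 + 10x + C


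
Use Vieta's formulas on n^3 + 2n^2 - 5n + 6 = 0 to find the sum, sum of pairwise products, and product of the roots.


Monic cubic n^3+bn^2+cn+d=0: sum=-b, pairwise sum=c, product=-d.
b=2, c=-5, d=6
r1+r2+r3 = -2
r1r2+r1r3+r2r3 = -5
r1r2r3 = -6


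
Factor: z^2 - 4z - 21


Roots satisfy r1 + r2 = -b/a = 4 and r1*r2 = c/a = -21.
So r1 = -3, r2 = 7.
z^2 - 4z - 21 = (z - r1)(z - r2) = (z + 3)(z - 7)


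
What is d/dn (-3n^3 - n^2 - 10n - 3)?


Apply the power rule term by term:
  d/dn(-3n^3) = -9n^2
  d/dn(-n^2) = -2n
  d/dn(-10n) = -10
  d/dn(-3) = 0
p'(n) = -9n^2 - 2n - 10


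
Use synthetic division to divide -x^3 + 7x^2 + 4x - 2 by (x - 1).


Synthetic division with c = 1. Coefficients: -1, 7, 4, -2
Bring down -1.
  -1 * 1 = -1; -1 + 7 = 6
  6 * 1 = 6; 6 + 4 = 10
  10 * 1 = 10; 10 - 2 = 8
Quotient: -x^2 + 6x + 10, Remainder: 8


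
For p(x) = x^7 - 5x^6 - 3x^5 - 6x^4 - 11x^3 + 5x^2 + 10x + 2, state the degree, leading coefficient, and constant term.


Highest power of x is 7, with coefficient 1. Constant term is 2.
Degree = 7, leading coefficient = 1, constant term = 2


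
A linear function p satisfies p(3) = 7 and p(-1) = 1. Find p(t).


p(t) = mt + b. Using p(3)=7, p(-1)=1:
m = (7 - 1)/(3 + 1) = 6/4 = 3/2
b = 7 - m*(3) = 7 - 9/2 = 5/2
p(t) = (3/2)t + (5/2)


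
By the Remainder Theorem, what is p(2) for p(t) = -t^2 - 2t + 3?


By the Remainder Theorem, the remainder equals p(2):
  -1*(2)^2 = -4
  -2*(2)^1 = -4
  constant: 3
Sum: -4 - 4 + 3 = -5


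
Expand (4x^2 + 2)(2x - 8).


Distribute each term of the first polynomial:
  (4x^2)(2x - 8) = 8x^3 - 32x^2
  (2)(2x - 8) = 4x - 16
Sum: 8x^3 - 32x^2 + 4x - 16


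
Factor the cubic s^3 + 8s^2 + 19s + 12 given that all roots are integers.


Try integer roots (divisors of 12). s=-3: p(-3)=0.
Divide out (s + 3): quotient is s^2 + 5s + 4.
Factor the quadratic: (s + 1)(s + 4)
Result: (s + 3)(s + 1)(s + 4)


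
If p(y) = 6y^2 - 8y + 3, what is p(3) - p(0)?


p(3) = 33
p(0) = 3
p(3) - p(0) = 33 - 3 = 30


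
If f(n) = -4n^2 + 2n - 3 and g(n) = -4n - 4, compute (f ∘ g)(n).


Substitute g(n) into f:
f(g(n)) = -4*(-4n - 4)^2 + 2*(-4n - 4) + (-3)
(-4n - 4)^2 = 16n^2 + 32n + 16
Expand and combine: -64n^2 - 136n - 75


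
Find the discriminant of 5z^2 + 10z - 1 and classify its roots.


D = b^2 - 4ac = (10)^2 - 4(5)(-1) = 100 + 20 = 120
Since D > 0: two distinct irrational roots


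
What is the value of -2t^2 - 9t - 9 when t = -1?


Using direct substitution:
  -2 * (-1)^2 = -2
  -9 * (-1)^1 = 9
  constant: -9
Sum = -2 + 9 - 9 = -2


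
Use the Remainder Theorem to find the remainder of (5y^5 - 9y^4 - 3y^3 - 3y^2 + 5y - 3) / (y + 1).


By the Remainder Theorem, the remainder equals p(-1):
  5*(-1)^5 = -5
  -9*(-1)^4 = -9
  -3*(-1)^3 = 3
  -3*(-1)^2 = -3
  5*(-1)^1 = -5
  constant: -3
Sum: -5 - 9 + 3 - 3 - 5 - 3 = -22


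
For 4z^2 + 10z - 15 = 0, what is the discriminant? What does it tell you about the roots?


D = b^2 - 4ac = (10)^2 - 4(4)(-15) = 100 + 240 = 340
Since D > 0: two distinct irrational roots


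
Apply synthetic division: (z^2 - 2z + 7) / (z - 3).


Synthetic division with c = 3. Coefficients: 1, -2, 7
Bring down 1.
  1 * 3 = 3; 3 - 2 = 1
  1 * 3 = 3; 3 + 7 = 10
Quotient: z + 1, Remainder: 10


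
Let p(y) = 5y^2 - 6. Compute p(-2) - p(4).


p(-2) = 14
p(4) = 74
p(-2) - p(4) = 14 - 74 = -60


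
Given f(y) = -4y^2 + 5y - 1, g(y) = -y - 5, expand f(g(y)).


Substitute g(y) into f:
f(g(y)) = -4*(-y - 5)^2 + 5*(-y - 5) + (-1)
(-y - 5)^2 = y^2 + 10y + 25
Expand and combine: -4y^2 - 45y - 126


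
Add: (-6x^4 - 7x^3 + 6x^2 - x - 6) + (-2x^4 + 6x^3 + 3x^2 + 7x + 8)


Align terms by degree and add:
  -6x^4 - 7x^3 + 6x^2 - x - 6
  -2x^4 + 6x^3 + 3x^2 + 7x + 8
= -8x^4 - x^3 + 9x^2 + 6x + 2


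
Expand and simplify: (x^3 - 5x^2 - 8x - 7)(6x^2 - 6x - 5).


Distribute each term of the first polynomial:
  (x^3)(6x^2 - 6x - 5) = 6x^5 - 6x^4 - 5x^3
  (-5x^2)(6x^2 - 6x - 5) = -30x^4 + 30x^3 + 25x^2
  (-8x)(6x^2 - 6x - 5) = -48x^3 + 48x^2 + 40x
  (-7)(6x^2 - 6x - 5) = -42x^2 + 42x + 35
Sum: 6x^5 - 36x^4 - 23x^3 + 31x^2 + 82x + 35


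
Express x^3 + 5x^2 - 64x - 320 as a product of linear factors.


Try integer roots (divisors of -320). x=-5: p(-5)=0.
Divide out (x + 5): quotient is x^2 - 64.
Factor the quadratic: (x - 8)(x + 8)
Result: (x + 5)(x - 8)(x + 8)


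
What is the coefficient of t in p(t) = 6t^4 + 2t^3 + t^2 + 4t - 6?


Read off the coefficient of t: 4


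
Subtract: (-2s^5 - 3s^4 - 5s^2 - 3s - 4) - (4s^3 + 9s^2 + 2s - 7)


Distribute the minus sign:
  (-2s^5 - 3s^4 - 5s^2 - 3s - 4)
- (4s^3 + 9s^2 + 2s - 7)
Negate second polynomial: -4s^3 - 9s^2 - 2s + 7
Add: -2s^5 - 3s^4 - 4s^3 - 14s^2 - 5s + 3


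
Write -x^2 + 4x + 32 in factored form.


Roots satisfy r1 + r2 = -b/a = 4 and r1*r2 = c/a = -32.
So r1 = 8, r2 = -4.
-x^2 + 4x + 32 = -(x - r1)(x - r2) = -(x - 8)(x + 4)


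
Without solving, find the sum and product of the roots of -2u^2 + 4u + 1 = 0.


For au^2+bu+c=0: sum = -b/a, product = c/a.
a=-2, b=4, c=1
Sum = -(4)/-2 = 2
Product = (1)/-2 = -1/2


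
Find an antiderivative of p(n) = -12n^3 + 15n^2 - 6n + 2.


Reverse power rule on each term:
  ∫ -12n^3 dn = -3n^4
  ∫ 15n^2 dn = 5n^3
  ∫ -6n dn = -3n^2
  ∫ 2 dn = 2n
F(n) = -3n^4 + 5n^3 - 3n^2 + 2n + C


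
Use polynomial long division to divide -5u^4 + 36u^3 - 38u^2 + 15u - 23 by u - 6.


(-5u^4 + 36u^3 - 38u^2 + 15u - 23) / (u - 6)
Step 1: -5u^3 * (u - 6) = -5u^4 + 30u^3; subtract.
Step 2: 6u^2 * (u - 6) = 6u^3 - 36u^2; subtract.
Step 3: -2u * (u - 6) = -2u^2 + 12u; subtract.
Step 4: 3 * (u - 6) = 3u - 18; subtract.
Quotient: -5u^3 + 6u^2 - 2u + 3, Remainder: -5


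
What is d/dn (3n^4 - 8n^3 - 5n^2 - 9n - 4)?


Apply the power rule term by term:
  d/dn(3n^4) = 12n^3
  d/dn(-8n^3) = -24n^2
  d/dn(-5n^2) = -10n
  d/dn(-9n) = -9
  d/dn(-4) = 0
p'(n) = 12n^3 - 24n^2 - 10n - 9


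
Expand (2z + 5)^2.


Expand (2z + 5)^2 by repeated multiplication:
= 4z^2 + 20z + 25


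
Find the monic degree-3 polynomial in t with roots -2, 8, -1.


p(t) = (t + 2)(t - 8)(t + 1)
Expand: t^3 - 5t^2 - 22t - 16


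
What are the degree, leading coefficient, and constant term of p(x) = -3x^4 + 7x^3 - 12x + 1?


Highest power of x is 4, with coefficient -3. Constant term is 1.
Degree = 4, leading coefficient = -3, constant term = 1


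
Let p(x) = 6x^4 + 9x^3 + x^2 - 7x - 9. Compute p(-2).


Using direct substitution:
  6 * (-2)^4 = 96
  9 * (-2)^3 = -72
  1 * (-2)^2 = 4
  -7 * (-2)^1 = 14
  constant: -9
Sum = 96 - 72 + 4 + 14 - 9 = 33


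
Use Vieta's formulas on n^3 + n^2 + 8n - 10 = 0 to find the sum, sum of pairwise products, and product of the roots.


Monic cubic n^3+bn^2+cn+d=0: sum=-b, pairwise sum=c, product=-d.
b=1, c=8, d=-10
r1+r2+r3 = -1
r1r2+r1r3+r2r3 = 8
r1r2r3 = 10


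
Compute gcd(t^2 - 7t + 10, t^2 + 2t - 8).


Factor each:
  t^2 - 7t + 10 = (t - 2)(t - 5)
  t^2 + 2t - 8 = (t - 2)(t + 4)
Common monic factor: t - 2


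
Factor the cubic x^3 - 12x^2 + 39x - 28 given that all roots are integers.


Try integer roots (divisors of -28). x=7: p(7)=0.
Divide out (x - 7): quotient is x^2 - 5x + 4.
Factor the quadratic: (x - 4)(x - 1)
Result: (x - 7)(x - 4)(x - 1)


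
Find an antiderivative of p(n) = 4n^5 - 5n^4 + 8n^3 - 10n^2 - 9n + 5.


Reverse power rule on each term:
  ∫ 4n^5 dn = (2/3)n^6
  ∫ -5n^4 dn = -n^5
  ∫ 8n^3 dn = 2n^4
  ∫ -10n^2 dn = -(10/3)n^3
  ∫ -9n dn = -(9/2)n^2
  ∫ 5 dn = 5n
F(n) = (2/3)n^6 - n^5 + 2n^4 - (10/3)n^3 - (9/2)n^2 + 5n + C


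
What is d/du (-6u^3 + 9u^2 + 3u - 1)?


Apply the power rule term by term:
  d/du(-6u^3) = -18u^2
  d/du(9u^2) = 18u
  d/du(3u) = 3
  d/du(-1) = 0
p'(u) = -18u^2 + 18u + 3


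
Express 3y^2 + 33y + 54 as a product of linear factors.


Roots satisfy r1 + r2 = -b/a = -11 and r1*r2 = c/a = 18.
So r1 = -2, r2 = -9.
3y^2 + 33y + 54 = 3(y - r1)(y - r2) = 3(y + 2)(y + 9)


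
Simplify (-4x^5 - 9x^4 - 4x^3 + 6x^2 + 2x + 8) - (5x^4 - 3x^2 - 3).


Distribute the minus sign:
  (-4x^5 - 9x^4 - 4x^3 + 6x^2 + 2x + 8)
- (5x^4 - 3x^2 - 3)
Negate second polynomial: -5x^4 + 3x^2 + 3
Add: -4x^5 - 14x^4 - 4x^3 + 9x^2 + 2x + 11


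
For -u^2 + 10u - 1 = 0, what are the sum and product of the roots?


For au^2+bu+c=0: sum = -b/a, product = c/a.
a=-1, b=10, c=-1
Sum = -(10)/-1 = 10
Product = (-1)/-1 = 1


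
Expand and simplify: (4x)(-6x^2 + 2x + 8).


Distribute each term of the first polynomial:
  (4x)(-6x^2 + 2x + 8) = -24x^3 + 8x^2 + 32x
Sum: -24x^3 + 8x^2 + 32x


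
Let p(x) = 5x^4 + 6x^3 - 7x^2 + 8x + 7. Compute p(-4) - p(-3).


p(-4) = 759
p(-3) = 163
p(-4) - p(-3) = 759 - 163 = 596


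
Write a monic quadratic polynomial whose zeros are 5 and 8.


p(z) = (z - 5)(z - 8)
Expand: z^2 - 13z + 40


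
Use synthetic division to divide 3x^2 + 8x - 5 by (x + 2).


Synthetic division with c = -2. Coefficients: 3, 8, -5
Bring down 3.
  3 * -2 = -6; -6 + 8 = 2
  2 * -2 = -4; -4 - 5 = -9
Quotient: 3x + 2, Remainder: -9


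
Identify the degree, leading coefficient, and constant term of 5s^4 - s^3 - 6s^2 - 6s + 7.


Highest power of s is 4, with coefficient 5. Constant term is 7.
Degree = 4, leading coefficient = 5, constant term = 7


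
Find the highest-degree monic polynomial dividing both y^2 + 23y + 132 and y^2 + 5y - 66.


Factor each:
  y^2 + 23y + 132 = (y + 11)(y + 12)
  y^2 + 5y - 66 = (y + 11)(y - 6)
Common monic factor: y + 11


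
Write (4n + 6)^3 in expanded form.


Expand (4n + 6)^3 by repeated multiplication:
  (4n + 6)^2 = 16n^2 + 48n + 36
= 64n^3 + 288n^2 + 432n + 216


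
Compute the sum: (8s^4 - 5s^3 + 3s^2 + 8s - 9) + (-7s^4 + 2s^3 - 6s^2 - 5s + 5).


Align terms by degree and add:
  8s^4 - 5s^3 + 3s^2 + 8s - 9
  -7s^4 + 2s^3 - 6s^2 - 5s + 5
= s^4 - 3s^3 - 3s^2 + 3s - 4


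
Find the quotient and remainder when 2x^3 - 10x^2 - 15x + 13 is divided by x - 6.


(2x^3 - 10x^2 - 15x + 13) / (x - 6)
Step 1: 2x^2 * (x - 6) = 2x^3 - 12x^2; subtract.
Step 2: 2x * (x - 6) = 2x^2 - 12x; subtract.
Step 3: -3 * (x - 6) = -3x + 18; subtract.
Quotient: 2x^2 + 2x - 3, Remainder: -5


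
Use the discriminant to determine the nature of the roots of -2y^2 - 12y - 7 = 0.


D = b^2 - 4ac = (-12)^2 - 4(-2)(-7) = 144 - 56 = 88
Since D > 0: two distinct irrational roots


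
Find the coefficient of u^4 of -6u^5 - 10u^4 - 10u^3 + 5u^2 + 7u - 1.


Read off the coefficient of u^4: -10


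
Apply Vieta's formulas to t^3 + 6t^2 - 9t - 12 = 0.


Monic cubic t^3+bt^2+ct+d=0: sum=-b, pairwise sum=c, product=-d.
b=6, c=-9, d=-12
r1+r2+r3 = -6
r1r2+r1r3+r2r3 = -9
r1r2r3 = 12


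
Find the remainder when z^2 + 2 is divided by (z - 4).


By the Remainder Theorem, the remainder equals p(4):
  1*(4)^2 = 16
  0*(4)^1 = 0
  constant: 2
Sum: 16 + 0 + 2 = 18


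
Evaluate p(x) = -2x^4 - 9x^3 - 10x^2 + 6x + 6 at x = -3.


Using direct substitution:
  -2 * (-3)^4 = -162
  -9 * (-3)^3 = 243
  -10 * (-3)^2 = -90
  6 * (-3)^1 = -18
  constant: 6
Sum = -162 + 243 - 90 - 18 + 6 = -21


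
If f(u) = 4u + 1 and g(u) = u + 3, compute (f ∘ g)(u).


Substitute g(u) into f:
f(g(u)) = 4*(u + 3) + 1
Expand and combine: 4u + 13


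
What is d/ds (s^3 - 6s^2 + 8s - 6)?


Apply the power rule term by term:
  d/ds(s^3) = 3s^2
  d/ds(-6s^2) = -12s
  d/ds(8s) = 8
  d/ds(-6) = 0
p'(s) = 3s^2 - 12s + 8


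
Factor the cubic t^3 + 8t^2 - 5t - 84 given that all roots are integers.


Try integer roots (divisors of -84). t=-4: p(-4)=0.
Divide out (t + 4): quotient is t^2 + 4t - 21.
Factor the quadratic: (t - 3)(t + 7)
Result: (t + 4)(t - 3)(t + 7)


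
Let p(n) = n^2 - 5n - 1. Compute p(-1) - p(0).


p(-1) = 5
p(0) = -1
p(-1) - p(0) = 5 + 1 = 6


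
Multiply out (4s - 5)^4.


Expand (4s - 5)^4 by repeated multiplication:
  (4s - 5)^2 = 16s^2 - 40s + 25
  (4s - 5)^3 = 64s^3 - 240s^2 + 300s - 125
= 256s^4 - 1280s^3 + 2400s^2 - 2000s + 625


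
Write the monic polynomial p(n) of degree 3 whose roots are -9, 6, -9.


p(n) = (n + 9)(n - 6)(n + 9)
Expand: n^3 + 12n^2 - 27n - 486


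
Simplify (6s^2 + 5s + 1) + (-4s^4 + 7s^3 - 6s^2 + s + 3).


Align terms by degree and add:
  6s^2 + 5s + 1
  -4s^4 + 7s^3 - 6s^2 + s + 3
= -4s^4 + 7s^3 + 6s + 4


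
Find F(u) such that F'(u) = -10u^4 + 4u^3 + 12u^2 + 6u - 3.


Reverse power rule on each term:
  ∫ -10u^4 du = -2u^5
  ∫ 4u^3 du = u^4
  ∫ 12u^2 du = 4u^3
  ∫ 6u du = 3u^2
  ∫ -3 du = -3u
F(u) = -2u^5 + u^4 + 4u^3 + 3u^2 - 3u + C


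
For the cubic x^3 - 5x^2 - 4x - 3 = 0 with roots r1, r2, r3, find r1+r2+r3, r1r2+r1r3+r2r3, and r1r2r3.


Monic cubic x^3+bx^2+cx+d=0: sum=-b, pairwise sum=c, product=-d.
b=-5, c=-4, d=-3
r1+r2+r3 = 5
r1r2+r1r3+r2r3 = -4
r1r2r3 = 3


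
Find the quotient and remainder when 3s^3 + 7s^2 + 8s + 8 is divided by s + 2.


(3s^3 + 7s^2 + 8s + 8) / (s + 2)
Step 1: 3s^2 * (s + 2) = 3s^3 + 6s^2; subtract.
Step 2: s * (s + 2) = s^2 + 2s; subtract.
Step 3: 6 * (s + 2) = 6s + 12; subtract.
Quotient: 3s^2 + s + 6, Remainder: -4


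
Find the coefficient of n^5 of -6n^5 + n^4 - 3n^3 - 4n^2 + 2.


Read off the coefficient of n^5: -6


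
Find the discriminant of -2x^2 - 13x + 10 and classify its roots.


D = b^2 - 4ac = (-13)^2 - 4(-2)(10) = 169 + 80 = 249
Since D > 0: two distinct irrational roots


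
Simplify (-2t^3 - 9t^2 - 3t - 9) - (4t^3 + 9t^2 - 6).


Distribute the minus sign:
  (-2t^3 - 9t^2 - 3t - 9)
- (4t^3 + 9t^2 - 6)
Negate second polynomial: -4t^3 - 9t^2 + 6
Add: -6t^3 - 18t^2 - 3t - 3


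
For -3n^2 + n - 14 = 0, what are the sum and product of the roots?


For an^2+bn+c=0: sum = -b/a, product = c/a.
a=-3, b=1, c=-14
Sum = -(1)/-3 = 1/3
Product = (-14)/-3 = 14/3


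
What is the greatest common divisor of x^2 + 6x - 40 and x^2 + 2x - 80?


Factor each:
  x^2 + 6x - 40 = (x + 10)(x - 4)
  x^2 + 2x - 80 = (x + 10)(x - 8)
Common monic factor: x + 10


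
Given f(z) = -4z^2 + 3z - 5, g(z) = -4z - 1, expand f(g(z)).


Substitute g(z) into f:
f(g(z)) = -4*(-4z - 1)^2 + 3*(-4z - 1) + (-5)
(-4z - 1)^2 = 16z^2 + 8z + 1
Expand and combine: -64z^2 - 44z - 12


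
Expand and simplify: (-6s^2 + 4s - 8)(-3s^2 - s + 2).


Distribute each term of the first polynomial:
  (-6s^2)(-3s^2 - s + 2) = 18s^4 + 6s^3 - 12s^2
  (4s)(-3s^2 - s + 2) = -12s^3 - 4s^2 + 8s
  (-8)(-3s^2 - s + 2) = 24s^2 + 8s - 16
Sum: 18s^4 - 6s^3 + 8s^2 + 16s - 16


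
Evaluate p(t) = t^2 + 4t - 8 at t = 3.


Using direct substitution:
  1 * (3)^2 = 9
  4 * (3)^1 = 12
  constant: -8
Sum = 9 + 12 - 8 = 13


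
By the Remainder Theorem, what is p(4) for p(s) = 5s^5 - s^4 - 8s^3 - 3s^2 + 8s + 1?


By the Remainder Theorem, the remainder equals p(4):
  5*(4)^5 = 5120
  -1*(4)^4 = -256
  -8*(4)^3 = -512
  -3*(4)^2 = -48
  8*(4)^1 = 32
  constant: 1
Sum: 5120 - 256 - 512 - 48 + 32 + 1 = 4337


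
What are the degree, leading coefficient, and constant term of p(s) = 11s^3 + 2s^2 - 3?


Highest power of s is 3, with coefficient 11. Constant term is -3.
Degree = 3, leading coefficient = 11, constant term = -3


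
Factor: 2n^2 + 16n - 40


Roots satisfy r1 + r2 = -b/a = -8 and r1*r2 = c/a = -20.
So r1 = 2, r2 = -10.
2n^2 + 16n - 40 = 2(n - r1)(n - r2) = 2(n - 2)(n + 10)


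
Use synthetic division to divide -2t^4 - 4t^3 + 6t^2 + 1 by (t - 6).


Synthetic division with c = 6. Coefficients: -2, -4, 6, 0, 1
Bring down -2.
  -2 * 6 = -12; -12 - 4 = -16
  -16 * 6 = -96; -96 + 6 = -90
  -90 * 6 = -540; -540 + 0 = -540
  -540 * 6 = -3240; -3240 + 1 = -3239
Quotient: -2t^3 - 16t^2 - 90t - 540, Remainder: -3239


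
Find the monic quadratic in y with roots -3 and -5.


p(y) = (y + 3)(y + 5)
Expand: y^2 + 8y + 15


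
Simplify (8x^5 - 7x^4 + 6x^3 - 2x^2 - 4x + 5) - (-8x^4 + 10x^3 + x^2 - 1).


Distribute the minus sign:
  (8x^5 - 7x^4 + 6x^3 - 2x^2 - 4x + 5)
- (-8x^4 + 10x^3 + x^2 - 1)
Negate second polynomial: 8x^4 - 10x^3 - x^2 + 1
Add: 8x^5 + x^4 - 4x^3 - 3x^2 - 4x + 6


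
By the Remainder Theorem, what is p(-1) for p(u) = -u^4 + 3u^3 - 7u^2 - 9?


By the Remainder Theorem, the remainder equals p(-1):
  -1*(-1)^4 = -1
  3*(-1)^3 = -3
  -7*(-1)^2 = -7
  0*(-1)^1 = 0
  constant: -9
Sum: -1 - 3 - 7 + 0 - 9 = -20


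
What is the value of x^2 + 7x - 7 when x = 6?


Using direct substitution:
  1 * (6)^2 = 36
  7 * (6)^1 = 42
  constant: -7
Sum = 36 + 42 - 7 = 71


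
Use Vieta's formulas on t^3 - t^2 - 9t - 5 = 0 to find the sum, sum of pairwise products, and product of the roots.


Monic cubic t^3+bt^2+ct+d=0: sum=-b, pairwise sum=c, product=-d.
b=-1, c=-9, d=-5
r1+r2+r3 = 1
r1r2+r1r3+r2r3 = -9
r1r2r3 = 5


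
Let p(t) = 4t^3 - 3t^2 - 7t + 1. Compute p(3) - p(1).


p(3) = 61
p(1) = -5
p(3) - p(1) = 61 + 5 = 66


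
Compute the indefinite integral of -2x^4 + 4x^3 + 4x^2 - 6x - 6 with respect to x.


Reverse power rule on each term:
  ∫ -2x^4 dx = -(2/5)x^5
  ∫ 4x^3 dx = x^4
  ∫ 4x^2 dx = (4/3)x^3
  ∫ -6x dx = -3x^2
  ∫ -6 dx = -6x
F(x) = -(2/5)x^5 + x^4 + (4/3)x^3 - 3x^2 - 6x + C


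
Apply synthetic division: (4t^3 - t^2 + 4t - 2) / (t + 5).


Synthetic division with c = -5. Coefficients: 4, -1, 4, -2
Bring down 4.
  4 * -5 = -20; -20 - 1 = -21
  -21 * -5 = 105; 105 + 4 = 109
  109 * -5 = -545; -545 - 2 = -547
Quotient: 4t^2 - 21t + 109, Remainder: -547


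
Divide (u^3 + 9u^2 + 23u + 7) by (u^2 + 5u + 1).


(u^3 + 9u^2 + 23u + 7) / (u^2 + 5u + 1)
Step 1: u * (u^2 + 5u + 1) = u^3 + 5u^2 + u; subtract.
Step 2: 4 * (u^2 + 5u + 1) = 4u^2 + 20u + 4; subtract.
Quotient: u + 4, Remainder: 2u + 3


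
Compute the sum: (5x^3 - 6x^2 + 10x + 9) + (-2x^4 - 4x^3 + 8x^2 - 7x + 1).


Align terms by degree and add:
  5x^3 - 6x^2 + 10x + 9
  -2x^4 - 4x^3 + 8x^2 - 7x + 1
= -2x^4 + x^3 + 2x^2 + 3x + 10


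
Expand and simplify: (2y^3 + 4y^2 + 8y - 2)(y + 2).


Distribute each term of the first polynomial:
  (2y^3)(y + 2) = 2y^4 + 4y^3
  (4y^2)(y + 2) = 4y^3 + 8y^2
  (8y)(y + 2) = 8y^2 + 16y
  (-2)(y + 2) = -2y - 4
Sum: 2y^4 + 8y^3 + 16y^2 + 14y - 4


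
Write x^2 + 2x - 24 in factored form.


Roots satisfy r1 + r2 = -b/a = -2 and r1*r2 = c/a = -24.
So r1 = -6, r2 = 4.
x^2 + 2x - 24 = (x - r1)(x - r2) = (x + 6)(x - 4)


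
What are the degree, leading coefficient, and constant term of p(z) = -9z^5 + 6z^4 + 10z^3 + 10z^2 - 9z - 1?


Highest power of z is 5, with coefficient -9. Constant term is -1.
Degree = 5, leading coefficient = -9, constant term = -1


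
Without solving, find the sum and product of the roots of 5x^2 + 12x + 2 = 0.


For ax^2+bx+c=0: sum = -b/a, product = c/a.
a=5, b=12, c=2
Sum = -(12)/5 = -12/5
Product = (2)/5 = 2/5


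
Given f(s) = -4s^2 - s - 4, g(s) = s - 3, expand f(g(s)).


Substitute g(s) into f:
f(g(s)) = -4*(s - 3)^2 + (-1)*(s - 3) + (-4)
(s - 3)^2 = s^2 - 6s + 9
Expand and combine: -4s^2 + 23s - 37


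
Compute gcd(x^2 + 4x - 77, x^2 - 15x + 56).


Factor each:
  x^2 + 4x - 77 = (x - 7)(x + 11)
  x^2 - 15x + 56 = (x - 7)(x - 8)
Common monic factor: x - 7


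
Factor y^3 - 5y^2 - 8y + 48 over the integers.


Try integer roots (divisors of 48). y=4: p(4)=0.
Divide out (y - 4): quotient is y^2 - y - 12.
Factor the quadratic: (y + 3)(y - 4)
Result: (y - 4)(y + 3)(y - 4)


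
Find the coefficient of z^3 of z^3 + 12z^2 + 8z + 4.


Read off the coefficient of z^3: 1


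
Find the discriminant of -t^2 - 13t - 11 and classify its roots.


D = b^2 - 4ac = (-13)^2 - 4(-1)(-11) = 169 - 44 = 125
Since D > 0: two distinct irrational roots


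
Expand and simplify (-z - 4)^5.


Expand (-z - 4)^5 by repeated multiplication:
  (-z - 4)^2 = z^2 + 8z + 16
  (-z - 4)^3 = -z^3 - 12z^2 - 48z - 64
  (-z - 4)^4 = z^4 + 16z^3 + 96z^2 + 256z + 256
= -z^5 - 20z^4 - 160z^3 - 640z^2 - 1280z - 1024


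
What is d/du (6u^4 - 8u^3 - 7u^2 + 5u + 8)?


Apply the power rule term by term:
  d/du(6u^4) = 24u^3
  d/du(-8u^3) = -24u^2
  d/du(-7u^2) = -14u
  d/du(5u) = 5
  d/du(8) = 0
p'(u) = 24u^3 - 24u^2 - 14u + 5


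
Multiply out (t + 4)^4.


Expand (t + 4)^4 by repeated multiplication:
  (t + 4)^2 = t^2 + 8t + 16
  (t + 4)^3 = t^3 + 12t^2 + 48t + 64
= t^4 + 16t^3 + 96t^2 + 256t + 256


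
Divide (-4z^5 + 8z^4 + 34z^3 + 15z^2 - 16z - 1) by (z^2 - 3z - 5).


(-4z^5 + 8z^4 + 34z^3 + 15z^2 - 16z - 1) / (z^2 - 3z - 5)
Step 1: -4z^3 * (z^2 - 3z - 5) = -4z^5 + 12z^4 + 20z^3; subtract.
Step 2: -4z^2 * (z^2 - 3z - 5) = -4z^4 + 12z^3 + 20z^2; subtract.
Step 3: 2z * (z^2 - 3z - 5) = 2z^3 - 6z^2 - 10z; subtract.
Step 4: 1 * (z^2 - 3z - 5) = z^2 - 3z - 5; subtract.
Quotient: -4z^3 - 4z^2 + 2z + 1, Remainder: -3z + 4


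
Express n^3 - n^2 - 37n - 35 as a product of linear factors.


Try integer roots (divisors of -35). n=-1: p(-1)=0.
Divide out (n + 1): quotient is n^2 - 2n - 35.
Factor the quadratic: (n + 5)(n - 7)
Result: (n + 1)(n + 5)(n - 7)


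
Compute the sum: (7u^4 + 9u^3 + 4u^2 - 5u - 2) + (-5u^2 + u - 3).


Align terms by degree and add:
  7u^4 + 9u^3 + 4u^2 - 5u - 2
  -5u^2 + u - 3
= 7u^4 + 9u^3 - u^2 - 4u - 5


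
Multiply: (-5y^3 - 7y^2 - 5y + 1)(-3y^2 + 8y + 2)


Distribute each term of the first polynomial:
  (-5y^3)(-3y^2 + 8y + 2) = 15y^5 - 40y^4 - 10y^3
  (-7y^2)(-3y^2 + 8y + 2) = 21y^4 - 56y^3 - 14y^2
  (-5y)(-3y^2 + 8y + 2) = 15y^3 - 40y^2 - 10y
  (1)(-3y^2 + 8y + 2) = -3y^2 + 8y + 2
Sum: 15y^5 - 19y^4 - 51y^3 - 57y^2 - 2y + 2


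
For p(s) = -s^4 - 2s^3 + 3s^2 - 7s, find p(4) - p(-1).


p(4) = -364
p(-1) = 11
p(4) - p(-1) = -364 - 11 = -375


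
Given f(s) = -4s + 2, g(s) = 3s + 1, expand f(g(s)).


Substitute g(s) into f:
f(g(s)) = -4*(3s + 1) + 2
Expand and combine: -12s - 2


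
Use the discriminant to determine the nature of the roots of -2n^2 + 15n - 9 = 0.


D = b^2 - 4ac = (15)^2 - 4(-2)(-9) = 225 - 72 = 153
Since D > 0: two distinct irrational roots


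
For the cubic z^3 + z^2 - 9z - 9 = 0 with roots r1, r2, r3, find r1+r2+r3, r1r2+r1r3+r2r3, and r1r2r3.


Monic cubic z^3+bz^2+cz+d=0: sum=-b, pairwise sum=c, product=-d.
b=1, c=-9, d=-9
r1+r2+r3 = -1
r1r2+r1r3+r2r3 = -9
r1r2r3 = 9


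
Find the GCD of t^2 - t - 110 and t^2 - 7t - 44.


Factor each:
  t^2 - t - 110 = (t - 11)(t + 10)
  t^2 - 7t - 44 = (t - 11)(t + 4)
Common monic factor: t - 11


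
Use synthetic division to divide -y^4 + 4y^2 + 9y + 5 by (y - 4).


Synthetic division with c = 4. Coefficients: -1, 0, 4, 9, 5
Bring down -1.
  -1 * 4 = -4; -4 + 0 = -4
  -4 * 4 = -16; -16 + 4 = -12
  -12 * 4 = -48; -48 + 9 = -39
  -39 * 4 = -156; -156 + 5 = -151
Quotient: -y^3 - 4y^2 - 12y - 39, Remainder: -151


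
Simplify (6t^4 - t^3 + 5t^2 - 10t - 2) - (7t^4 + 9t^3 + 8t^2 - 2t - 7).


Distribute the minus sign:
  (6t^4 - t^3 + 5t^2 - 10t - 2)
- (7t^4 + 9t^3 + 8t^2 - 2t - 7)
Negate second polynomial: -7t^4 - 9t^3 - 8t^2 + 2t + 7
Add: -t^4 - 10t^3 - 3t^2 - 8t + 5


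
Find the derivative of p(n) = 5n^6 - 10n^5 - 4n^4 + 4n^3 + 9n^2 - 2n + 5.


Apply the power rule term by term:
  d/dn(5n^6) = 30n^5
  d/dn(-10n^5) = -50n^4
  d/dn(-4n^4) = -16n^3
  d/dn(4n^3) = 12n^2
  d/dn(9n^2) = 18n
  d/dn(-2n) = -2
  d/dn(5) = 0
p'(n) = 30n^5 - 50n^4 - 16n^3 + 12n^2 + 18n - 2


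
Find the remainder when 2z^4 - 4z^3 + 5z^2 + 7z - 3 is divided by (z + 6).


By the Remainder Theorem, the remainder equals p(-6):
  2*(-6)^4 = 2592
  -4*(-6)^3 = 864
  5*(-6)^2 = 180
  7*(-6)^1 = -42
  constant: -3
Sum: 2592 + 864 + 180 - 42 - 3 = 3591


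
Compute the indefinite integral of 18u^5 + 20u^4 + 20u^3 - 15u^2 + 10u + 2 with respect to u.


Reverse power rule on each term:
  ∫ 18u^5 du = 3u^6
  ∫ 20u^4 du = 4u^5
  ∫ 20u^3 du = 5u^4
  ∫ -15u^2 du = -5u^3
  ∫ 10u du = 5u^2
  ∫ 2 du = 2u
F(u) = 3u^6 + 4u^5 + 5u^4 - 5u^3 + 5u^2 + 2u + C


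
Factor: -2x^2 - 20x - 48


Roots satisfy r1 + r2 = -b/a = -10 and r1*r2 = c/a = 24.
So r1 = -6, r2 = -4.
-2x^2 - 20x - 48 = -2(x - r1)(x - r2) = -2(x + 6)(x + 4)


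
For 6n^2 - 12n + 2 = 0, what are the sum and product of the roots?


For an^2+bn+c=0: sum = -b/a, product = c/a.
a=6, b=-12, c=2
Sum = -(-12)/6 = 2
Product = (2)/6 = 1/3


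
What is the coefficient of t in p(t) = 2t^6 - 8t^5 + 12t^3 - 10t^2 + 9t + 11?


Read off the coefficient of t: 9


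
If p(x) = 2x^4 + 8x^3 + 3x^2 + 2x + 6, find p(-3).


Using direct substitution:
  2 * (-3)^4 = 162
  8 * (-3)^3 = -216
  3 * (-3)^2 = 27
  2 * (-3)^1 = -6
  constant: 6
Sum = 162 - 216 + 27 - 6 + 6 = -27


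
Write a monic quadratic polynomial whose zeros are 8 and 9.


p(u) = (u - 8)(u - 9)
Expand: u^2 - 17u + 72


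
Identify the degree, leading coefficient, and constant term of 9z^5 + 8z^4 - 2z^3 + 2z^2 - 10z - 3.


Highest power of z is 5, with coefficient 9. Constant term is -3.
Degree = 5, leading coefficient = 9, constant term = -3


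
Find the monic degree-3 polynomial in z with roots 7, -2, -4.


p(z) = (z - 7)(z + 2)(z + 4)
Expand: z^3 - z^2 - 34z - 56


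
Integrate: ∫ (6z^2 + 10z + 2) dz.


Reverse power rule on each term:
  ∫ 6z^2 dz = 2z^3
  ∫ 10z dz = 5z^2
  ∫ 2 dz = 2z
F(z) = 2z^3 + 5z^2 + 2z + C


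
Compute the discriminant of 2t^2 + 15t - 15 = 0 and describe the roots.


D = b^2 - 4ac = (15)^2 - 4(2)(-15) = 225 + 120 = 345
Since D > 0: two distinct irrational roots


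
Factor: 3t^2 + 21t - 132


Roots satisfy r1 + r2 = -b/a = -7 and r1*r2 = c/a = -44.
So r1 = -11, r2 = 4.
3t^2 + 21t - 132 = 3(t - r1)(t - r2) = 3(t + 11)(t - 4)


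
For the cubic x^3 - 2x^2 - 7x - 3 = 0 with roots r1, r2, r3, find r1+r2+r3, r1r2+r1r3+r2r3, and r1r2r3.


Monic cubic x^3+bx^2+cx+d=0: sum=-b, pairwise sum=c, product=-d.
b=-2, c=-7, d=-3
r1+r2+r3 = 2
r1r2+r1r3+r2r3 = -7
r1r2r3 = 3


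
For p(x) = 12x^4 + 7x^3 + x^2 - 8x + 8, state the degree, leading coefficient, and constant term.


Highest power of x is 4, with coefficient 12. Constant term is 8.
Degree = 4, leading coefficient = 12, constant term = 8


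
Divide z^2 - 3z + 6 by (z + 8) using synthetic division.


Synthetic division with c = -8. Coefficients: 1, -3, 6
Bring down 1.
  1 * -8 = -8; -8 - 3 = -11
  -11 * -8 = 88; 88 + 6 = 94
Quotient: z - 11, Remainder: 94


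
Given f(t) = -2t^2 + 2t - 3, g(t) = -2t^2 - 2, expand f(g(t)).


Substitute g(t) into f:
f(g(t)) = -2*(-2t^2 - 2)^2 + 2*(-2t^2 - 2) + (-3)
(-2t^2 - 2)^2 = 4t^4 + 8t^2 + 4
Expand and combine: -8t^4 - 20t^2 - 15


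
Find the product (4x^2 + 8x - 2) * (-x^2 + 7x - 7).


Distribute each term of the first polynomial:
  (4x^2)(-x^2 + 7x - 7) = -4x^4 + 28x^3 - 28x^2
  (8x)(-x^2 + 7x - 7) = -8x^3 + 56x^2 - 56x
  (-2)(-x^2 + 7x - 7) = 2x^2 - 14x + 14
Sum: -4x^4 + 20x^3 + 30x^2 - 70x + 14


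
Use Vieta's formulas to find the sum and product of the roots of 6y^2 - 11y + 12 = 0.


For ay^2+by+c=0: sum = -b/a, product = c/a.
a=6, b=-11, c=12
Sum = -(-11)/6 = 11/6
Product = (12)/6 = 2


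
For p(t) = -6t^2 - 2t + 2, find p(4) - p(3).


p(4) = -102
p(3) = -58
p(4) - p(3) = -102 + 58 = -44


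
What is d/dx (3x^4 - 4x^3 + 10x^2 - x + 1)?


Apply the power rule term by term:
  d/dx(3x^4) = 12x^3
  d/dx(-4x^3) = -12x^2
  d/dx(10x^2) = 20x
  d/dx(-x) = -1
  d/dx(1) = 0
p'(x) = 12x^3 - 12x^2 + 20x - 1


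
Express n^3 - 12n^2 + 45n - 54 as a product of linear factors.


Try integer roots (divisors of -54). n=3: p(3)=0.
Divide out (n - 3): quotient is n^2 - 9n + 18.
Factor the quadratic: (n - 6)(n - 3)
Result: (n - 3)(n - 6)(n - 3)


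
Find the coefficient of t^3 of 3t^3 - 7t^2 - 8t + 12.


Read off the coefficient of t^3: 3


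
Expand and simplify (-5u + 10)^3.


Expand (-5u + 10)^3 by repeated multiplication:
  (-5u + 10)^2 = 25u^2 - 100u + 100
= -125u^3 + 750u^2 - 1500u + 1000


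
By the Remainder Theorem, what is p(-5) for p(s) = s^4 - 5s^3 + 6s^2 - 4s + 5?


By the Remainder Theorem, the remainder equals p(-5):
  1*(-5)^4 = 625
  -5*(-5)^3 = 625
  6*(-5)^2 = 150
  -4*(-5)^1 = 20
  constant: 5
Sum: 625 + 625 + 150 + 20 + 5 = 1425


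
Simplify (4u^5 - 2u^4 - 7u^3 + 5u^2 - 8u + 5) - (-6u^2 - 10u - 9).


Distribute the minus sign:
  (4u^5 - 2u^4 - 7u^3 + 5u^2 - 8u + 5)
- (-6u^2 - 10u - 9)
Negate second polynomial: 6u^2 + 10u + 9
Add: 4u^5 - 2u^4 - 7u^3 + 11u^2 + 2u + 14


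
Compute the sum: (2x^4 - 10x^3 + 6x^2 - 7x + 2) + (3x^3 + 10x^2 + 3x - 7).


Align terms by degree and add:
  2x^4 - 10x^3 + 6x^2 - 7x + 2
+ 3x^3 + 10x^2 + 3x - 7
= 2x^4 - 7x^3 + 16x^2 - 4x - 5


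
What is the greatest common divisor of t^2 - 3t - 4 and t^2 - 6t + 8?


Factor each:
  t^2 - 3t - 4 = (t - 4)(t + 1)
  t^2 - 6t + 8 = (t - 4)(t - 2)
Common monic factor: t - 4


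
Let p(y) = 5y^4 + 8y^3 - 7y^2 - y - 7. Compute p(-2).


Using direct substitution:
  5 * (-2)^4 = 80
  8 * (-2)^3 = -64
  -7 * (-2)^2 = -28
  -1 * (-2)^1 = 2
  constant: -7
Sum = 80 - 64 - 28 + 2 - 7 = -17


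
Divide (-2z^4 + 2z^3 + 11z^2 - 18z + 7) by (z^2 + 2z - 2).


(-2z^4 + 2z^3 + 11z^2 - 18z + 7) / (z^2 + 2z - 2)
Step 1: -2z^2 * (z^2 + 2z - 2) = -2z^4 - 4z^3 + 4z^2; subtract.
Step 2: 6z * (z^2 + 2z - 2) = 6z^3 + 12z^2 - 12z; subtract.
Step 3: -5 * (z^2 + 2z - 2) = -5z^2 - 10z + 10; subtract.
Quotient: -2z^2 + 6z - 5, Remainder: 4z - 3


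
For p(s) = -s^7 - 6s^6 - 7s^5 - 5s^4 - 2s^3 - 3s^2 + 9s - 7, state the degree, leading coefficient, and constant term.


Highest power of s is 7, with coefficient -1. Constant term is -7.
Degree = 7, leading coefficient = -1, constant term = -7


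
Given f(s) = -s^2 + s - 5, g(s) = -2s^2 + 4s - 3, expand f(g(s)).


Substitute g(s) into f:
f(g(s)) = -1*(-2s^2 + 4s - 3)^2 + 1*(-2s^2 + 4s - 3) + (-5)
(-2s^2 + 4s - 3)^2 = 4s^4 - 16s^3 + 28s^2 - 24s + 9
Expand and combine: -4s^4 + 16s^3 - 30s^2 + 28s - 17


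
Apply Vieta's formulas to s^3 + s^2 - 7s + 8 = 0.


Monic cubic s^3+bs^2+cs+d=0: sum=-b, pairwise sum=c, product=-d.
b=1, c=-7, d=8
r1+r2+r3 = -1
r1r2+r1r3+r2r3 = -7
r1r2r3 = -8


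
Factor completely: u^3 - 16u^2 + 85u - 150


Try integer roots (divisors of -150). u=6: p(6)=0.
Divide out (u - 6): quotient is u^2 - 10u + 25.
Factor the quadratic: (u - 5)(u - 5)
Result: (u - 6)(u - 5)(u - 5)


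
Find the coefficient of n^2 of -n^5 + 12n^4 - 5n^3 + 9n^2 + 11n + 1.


Read off the coefficient of n^2: 9


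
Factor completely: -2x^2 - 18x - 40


Roots satisfy r1 + r2 = -b/a = -9 and r1*r2 = c/a = 20.
So r1 = -4, r2 = -5.
-2x^2 - 18x - 40 = -2(x - r1)(x - r2) = -2(x + 4)(x + 5)


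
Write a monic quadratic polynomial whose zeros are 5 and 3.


p(n) = (n - 5)(n - 3)
Expand: n^2 - 8n + 15


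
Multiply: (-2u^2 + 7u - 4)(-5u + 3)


Distribute each term of the first polynomial:
  (-2u^2)(-5u + 3) = 10u^3 - 6u^2
  (7u)(-5u + 3) = -35u^2 + 21u
  (-4)(-5u + 3) = 20u - 12
Sum: 10u^3 - 41u^2 + 41u - 12


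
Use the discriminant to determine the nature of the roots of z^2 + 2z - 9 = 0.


D = b^2 - 4ac = (2)^2 - 4(1)(-9) = 4 + 36 = 40
Since D > 0: two distinct irrational roots


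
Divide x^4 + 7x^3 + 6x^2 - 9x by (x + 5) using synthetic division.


Synthetic division with c = -5. Coefficients: 1, 7, 6, -9, 0
Bring down 1.
  1 * -5 = -5; -5 + 7 = 2
  2 * -5 = -10; -10 + 6 = -4
  -4 * -5 = 20; 20 - 9 = 11
  11 * -5 = -55; -55 + 0 = -55
Quotient: x^3 + 2x^2 - 4x + 11, Remainder: -55


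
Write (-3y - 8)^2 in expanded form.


Expand (-3y - 8)^2 by repeated multiplication:
= 9y^2 + 48y + 64


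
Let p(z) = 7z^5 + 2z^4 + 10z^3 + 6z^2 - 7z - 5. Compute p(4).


Using direct substitution:
  7 * (4)^5 = 7168
  2 * (4)^4 = 512
  10 * (4)^3 = 640
  6 * (4)^2 = 96
  -7 * (4)^1 = -28
  constant: -5
Sum = 7168 + 512 + 640 + 96 - 28 - 5 = 8383


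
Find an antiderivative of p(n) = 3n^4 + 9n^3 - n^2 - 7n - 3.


Reverse power rule on each term:
  ∫ 3n^4 dn = (3/5)n^5
  ∫ 9n^3 dn = (9/4)n^4
  ∫ -n^2 dn = -(1/3)n^3
  ∫ -7n dn = -(7/2)n^2
  ∫ -3 dn = -3n
F(n) = (3/5)n^5 + (9/4)n^4 - (1/3)n^3 - (7/2)n^2 - 3n + C


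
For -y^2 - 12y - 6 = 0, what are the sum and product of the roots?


For ay^2+by+c=0: sum = -b/a, product = c/a.
a=-1, b=-12, c=-6
Sum = -(-12)/-1 = -12
Product = (-6)/-1 = 6


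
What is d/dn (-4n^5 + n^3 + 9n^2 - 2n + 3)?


Apply the power rule term by term:
  d/dn(-4n^5) = -20n^4
  d/dn(n^3) = 3n^2
  d/dn(9n^2) = 18n
  d/dn(-2n) = -2
  d/dn(3) = 0
p'(n) = -20n^4 + 3n^2 + 18n - 2


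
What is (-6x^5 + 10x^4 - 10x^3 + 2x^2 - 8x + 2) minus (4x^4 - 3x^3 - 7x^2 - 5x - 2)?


Distribute the minus sign:
  (-6x^5 + 10x^4 - 10x^3 + 2x^2 - 8x + 2)
- (4x^4 - 3x^3 - 7x^2 - 5x - 2)
Negate second polynomial: -4x^4 + 3x^3 + 7x^2 + 5x + 2
Add: -6x^5 + 6x^4 - 7x^3 + 9x^2 - 3x + 4


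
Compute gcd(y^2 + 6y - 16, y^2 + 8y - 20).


Factor each:
  y^2 + 6y - 16 = (y - 2)(y + 8)
  y^2 + 8y - 20 = (y - 2)(y + 10)
Common monic factor: y - 2


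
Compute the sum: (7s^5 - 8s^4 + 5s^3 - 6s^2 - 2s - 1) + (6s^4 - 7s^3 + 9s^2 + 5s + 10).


Align terms by degree and add:
  7s^5 - 8s^4 + 5s^3 - 6s^2 - 2s - 1
+ 6s^4 - 7s^3 + 9s^2 + 5s + 10
= 7s^5 - 2s^4 - 2s^3 + 3s^2 + 3s + 9


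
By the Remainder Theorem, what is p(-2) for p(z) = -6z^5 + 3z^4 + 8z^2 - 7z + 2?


By the Remainder Theorem, the remainder equals p(-2):
  -6*(-2)^5 = 192
  3*(-2)^4 = 48
  0*(-2)^3 = 0
  8*(-2)^2 = 32
  -7*(-2)^1 = 14
  constant: 2
Sum: 192 + 48 + 0 + 32 + 14 + 2 = 288


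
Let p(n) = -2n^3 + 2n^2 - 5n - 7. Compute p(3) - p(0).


p(3) = -58
p(0) = -7
p(3) - p(0) = -58 + 7 = -51


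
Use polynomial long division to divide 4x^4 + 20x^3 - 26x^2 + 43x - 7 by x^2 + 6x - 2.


(4x^4 + 20x^3 - 26x^2 + 43x - 7) / (x^2 + 6x - 2)
Step 1: 4x^2 * (x^2 + 6x - 2) = 4x^4 + 24x^3 - 8x^2; subtract.
Step 2: -4x * (x^2 + 6x - 2) = -4x^3 - 24x^2 + 8x; subtract.
Step 3: 6 * (x^2 + 6x - 2) = 6x^2 + 36x - 12; subtract.
Quotient: 4x^2 - 4x + 6, Remainder: -x + 5


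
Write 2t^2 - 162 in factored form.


Roots satisfy r1 + r2 = -b/a = 0 and r1*r2 = c/a = -81.
So r1 = 9, r2 = -9.
2t^2 - 162 = 2(t - r1)(t - r2) = 2(t - 9)(t + 9)


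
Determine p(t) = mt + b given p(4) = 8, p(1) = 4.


p(t) = mt + b. Using p(4)=8, p(1)=4:
m = (8 - 4)/(4 - 1) = 4/3 = 4/3
b = 8 - m*(4) = 8 - 16/3 = 8/3
p(t) = (4/3)t + (8/3)


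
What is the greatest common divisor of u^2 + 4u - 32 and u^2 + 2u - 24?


Factor each:
  u^2 + 4u - 32 = (u - 4)(u + 8)
  u^2 + 2u - 24 = (u - 4)(u + 6)
Common monic factor: u - 4


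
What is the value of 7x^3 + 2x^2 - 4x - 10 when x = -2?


Using direct substitution:
  7 * (-2)^3 = -56
  2 * (-2)^2 = 8
  -4 * (-2)^1 = 8
  constant: -10
Sum = -56 + 8 + 8 - 10 = -50


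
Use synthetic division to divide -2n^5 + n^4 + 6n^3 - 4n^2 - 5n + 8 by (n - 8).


Synthetic division with c = 8. Coefficients: -2, 1, 6, -4, -5, 8
Bring down -2.
  -2 * 8 = -16; -16 + 1 = -15
  -15 * 8 = -120; -120 + 6 = -114
  -114 * 8 = -912; -912 - 4 = -916
  -916 * 8 = -7328; -7328 - 5 = -7333
  -7333 * 8 = -58664; -58664 + 8 = -58656
Quotient: -2n^4 - 15n^3 - 114n^2 - 916n - 7333, Remainder: -58656


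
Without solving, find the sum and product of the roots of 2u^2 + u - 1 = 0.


For au^2+bu+c=0: sum = -b/a, product = c/a.
a=2, b=1, c=-1
Sum = -(1)/2 = -1/2
Product = (-1)/2 = -1/2


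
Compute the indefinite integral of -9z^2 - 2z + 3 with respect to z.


Reverse power rule on each term:
  ∫ -9z^2 dz = -3z^3
  ∫ -2z dz = -z^2
  ∫ 3 dz = 3z
F(z) = -3z^3 - z^2 + 3z + C


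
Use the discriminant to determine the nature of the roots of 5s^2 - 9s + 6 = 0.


D = b^2 - 4ac = (-9)^2 - 4(5)(6) = 81 - 120 = -39
Since D < 0: two complex conjugate roots (no real roots)


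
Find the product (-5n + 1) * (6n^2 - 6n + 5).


Distribute each term of the first polynomial:
  (-5n)(6n^2 - 6n + 5) = -30n^3 + 30n^2 - 25n
  (1)(6n^2 - 6n + 5) = 6n^2 - 6n + 5
Sum: -30n^3 + 36n^2 - 31n + 5


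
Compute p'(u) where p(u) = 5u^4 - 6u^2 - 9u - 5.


Apply the power rule term by term:
  d/du(5u^4) = 20u^3
  d/du(-6u^2) = -12u
  d/du(-9u) = -9
  d/du(-5) = 0
p'(u) = 20u^3 - 12u - 9


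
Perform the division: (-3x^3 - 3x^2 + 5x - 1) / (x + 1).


(-3x^3 - 3x^2 + 5x - 1) / (x + 1)
Step 1: -3x^2 * (x + 1) = -3x^3 - 3x^2; subtract.
Step 2: 0 * (x + 1) = 0; subtract.
Step 3: 5 * (x + 1) = 5x + 5; subtract.
Quotient: -3x^2 + 5, Remainder: -6


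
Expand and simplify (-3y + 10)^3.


Expand (-3y + 10)^3 by repeated multiplication:
  (-3y + 10)^2 = 9y^2 - 60y + 100
= -27y^3 + 270y^2 - 900y + 1000


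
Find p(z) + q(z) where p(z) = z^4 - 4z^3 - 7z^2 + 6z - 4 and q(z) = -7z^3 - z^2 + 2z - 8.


Align terms by degree and add:
  z^4 - 4z^3 - 7z^2 + 6z - 4
  -7z^3 - z^2 + 2z - 8
= z^4 - 11z^3 - 8z^2 + 8z - 12


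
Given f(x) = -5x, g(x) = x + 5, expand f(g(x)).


Substitute g(x) into f:
f(g(x)) = -5*(x + 5)
Expand and combine: -5x - 25


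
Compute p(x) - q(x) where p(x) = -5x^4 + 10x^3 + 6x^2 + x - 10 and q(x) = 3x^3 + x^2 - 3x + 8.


Distribute the minus sign:
  (-5x^4 + 10x^3 + 6x^2 + x - 10)
- (3x^3 + x^2 - 3x + 8)
Negate second polynomial: -3x^3 - x^2 + 3x - 8
Add: -5x^4 + 7x^3 + 5x^2 + 4x - 18


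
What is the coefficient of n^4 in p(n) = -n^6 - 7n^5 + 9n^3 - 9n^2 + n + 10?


Read off the coefficient of n^4: 0


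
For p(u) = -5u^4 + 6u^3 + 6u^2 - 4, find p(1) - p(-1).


p(1) = 3
p(-1) = -9
p(1) - p(-1) = 3 + 9 = 12


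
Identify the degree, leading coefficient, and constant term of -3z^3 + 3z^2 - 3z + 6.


Highest power of z is 3, with coefficient -3. Constant term is 6.
Degree = 3, leading coefficient = -3, constant term = 6


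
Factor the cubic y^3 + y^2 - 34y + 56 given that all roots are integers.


Try integer roots (divisors of 56). y=4: p(4)=0.
Divide out (y - 4): quotient is y^2 + 5y - 14.
Factor the quadratic: (y - 2)(y + 7)
Result: (y - 4)(y - 2)(y + 7)


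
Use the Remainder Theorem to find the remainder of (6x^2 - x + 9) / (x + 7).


By the Remainder Theorem, the remainder equals p(-7):
  6*(-7)^2 = 294
  -1*(-7)^1 = 7
  constant: 9
Sum: 294 + 7 + 9 = 310


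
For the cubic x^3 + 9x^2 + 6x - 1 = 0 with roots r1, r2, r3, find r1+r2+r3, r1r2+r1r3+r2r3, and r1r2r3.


Monic cubic x^3+bx^2+cx+d=0: sum=-b, pairwise sum=c, product=-d.
b=9, c=6, d=-1
r1+r2+r3 = -9
r1r2+r1r3+r2r3 = 6
r1r2r3 = 1


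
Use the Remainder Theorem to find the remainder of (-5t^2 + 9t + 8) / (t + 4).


By the Remainder Theorem, the remainder equals p(-4):
  -5*(-4)^2 = -80
  9*(-4)^1 = -36
  constant: 8
Sum: -80 - 36 + 8 = -108
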